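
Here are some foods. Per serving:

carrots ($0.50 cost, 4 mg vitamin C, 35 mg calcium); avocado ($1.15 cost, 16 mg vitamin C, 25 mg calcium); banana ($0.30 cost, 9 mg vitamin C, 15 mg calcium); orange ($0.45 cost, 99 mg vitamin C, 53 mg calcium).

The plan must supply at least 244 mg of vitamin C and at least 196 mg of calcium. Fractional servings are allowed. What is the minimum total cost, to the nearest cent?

Two binding constraints pin down two serving amounts, so the optimal mix uses at most two foods. The candidates are each food alone (scaled to the tighter of vitamin C/calcium) and each pair with both constraints tight.
carrots only: max(244/4, 196/35) = 61 servings → $30.50.
avocado only: max(244/16, 196/25) = 15.25 servings → $17.54.
banana only: max(244/9, 196/15) = 27.11 servings → $8.13.
orange only: max(244/99, 196/53) = 3.698 servings → $1.66.
carrots + avocado: the both-tight solution has a negative serving — not a feasible corner.
carrots + banana: the both-tight solution has a negative serving — not a feasible corner.
carrots + orange with both tight: 1.99 servings and 2.384 servings → $2.07.
avocado + banana with both targets exact would need a negative amount; discard.
avocado + orange with both tight: 3.978 servings and 1.822 servings → $5.39.
banana + orange with both tight: 6.421 servings and 1.881 servings → $2.77.
Cheapest feasible corner: $1.66.

$1.66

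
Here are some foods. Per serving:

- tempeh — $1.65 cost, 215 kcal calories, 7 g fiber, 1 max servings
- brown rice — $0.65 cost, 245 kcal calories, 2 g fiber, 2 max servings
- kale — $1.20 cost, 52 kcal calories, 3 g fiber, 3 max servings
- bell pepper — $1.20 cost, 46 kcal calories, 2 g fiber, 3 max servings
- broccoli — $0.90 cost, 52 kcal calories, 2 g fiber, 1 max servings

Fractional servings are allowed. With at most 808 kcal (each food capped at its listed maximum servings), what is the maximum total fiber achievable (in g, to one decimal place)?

26.0 g

Fiber per kcal: kale 0.05769, bell pepper 0.04348, broccoli 0.03846, tempeh 0.03256, brown rice 0.008163.
Take 3 servings of kale: uses 156 kcal, +9.0 g fiber (running total 9.0 g).
Take 3 servings of bell pepper: uses 138 kcal, +6.0 g fiber (running total 15.0 g).
Take 1 serving of broccoli: uses 52 kcal, +2.0 g fiber (running total 17.0 g).
Take 1 serving of tempeh: uses 215 kcal, +7.0 g fiber (running total 24.0 g).
Take 1.008 servings of brown rice: uses 247 kcal, +2.0 g fiber (running total 26.0 g).
Greedy by best ratio exhausts the calories allowance optimally: 26.0 g.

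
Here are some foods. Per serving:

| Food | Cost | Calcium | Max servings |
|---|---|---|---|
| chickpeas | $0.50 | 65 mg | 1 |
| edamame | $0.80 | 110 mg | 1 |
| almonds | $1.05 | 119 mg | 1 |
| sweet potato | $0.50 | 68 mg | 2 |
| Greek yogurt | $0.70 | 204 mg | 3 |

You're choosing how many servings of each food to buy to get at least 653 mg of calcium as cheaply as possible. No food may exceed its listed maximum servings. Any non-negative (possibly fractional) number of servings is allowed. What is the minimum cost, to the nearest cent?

$2.40

Cost per mg of calcium: Greek yogurt $0.0034, edamame $0.0073, sweet potato $0.0074, chickpeas $0.0077, almonds $0.0088.
Take 3 servings of Greek yogurt: +612.0 mg calcium for $2.10 (total $2.10, still need 41.0 mg).
Take 0.3727 servings of edamame: +41.0 mg calcium for $0.30 (total $2.40, still need 0.0 mg).
Greedy by cheapest-per-mg is optimal for a single linear constraint, so the minimum cost is $2.40.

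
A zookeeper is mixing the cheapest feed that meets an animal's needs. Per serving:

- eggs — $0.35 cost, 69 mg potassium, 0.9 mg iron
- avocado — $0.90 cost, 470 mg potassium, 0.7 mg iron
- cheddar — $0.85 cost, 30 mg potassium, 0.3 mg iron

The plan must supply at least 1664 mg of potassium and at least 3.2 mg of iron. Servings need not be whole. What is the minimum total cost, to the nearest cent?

eggs only: max(1664/69, 3.2/0.9) = 24.12 servings → $8.44.
avocado only: max(1664/470, 3.2/0.7) = 4.571 servings → $4.11.
cheddar only: max(1664/30, 3.2/0.3) = 55.47 servings → $47.15.
eggs + avocado with both tight: 0.9053 servings and 3.408 servings → $3.38.
eggs + cheddar with both targets exact would need a negative amount; discard.
avocado + cheddar with both tight: 3.36 servings and 2.827 servings → $5.43.
The minimum over all feasible corners is $3.38.

$3.38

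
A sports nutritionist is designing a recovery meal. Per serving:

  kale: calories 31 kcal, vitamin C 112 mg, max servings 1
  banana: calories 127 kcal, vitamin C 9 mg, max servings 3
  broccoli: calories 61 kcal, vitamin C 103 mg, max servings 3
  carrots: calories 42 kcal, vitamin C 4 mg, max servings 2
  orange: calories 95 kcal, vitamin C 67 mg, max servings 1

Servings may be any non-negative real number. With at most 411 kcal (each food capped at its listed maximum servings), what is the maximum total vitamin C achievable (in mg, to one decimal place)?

Vitamin C per kcal: kale 3.613, broccoli 1.689, orange 0.7053, carrots 0.09524, banana 0.07087.
Take 1 serving of kale: uses 31 kcal, +112.0 mg vitamin C (running total 112.0 mg).
Take 3 servings of broccoli: uses 183 kcal, +309.0 mg vitamin C (running total 421.0 mg).
Take 1 serving of orange: uses 95 kcal, +67.0 mg vitamin C (running total 488.0 mg).
Take 2 servings of carrots: uses 84 kcal, +8.0 mg vitamin C (running total 496.0 mg).
Take 0.1417 servings of banana: uses 18 kcal, +1.3 mg vitamin C (running total 497.3 mg).
Filling greedily by vitamin C-per-kcal is optimal for one linear limit, giving 497.3 mg.

497.3 mg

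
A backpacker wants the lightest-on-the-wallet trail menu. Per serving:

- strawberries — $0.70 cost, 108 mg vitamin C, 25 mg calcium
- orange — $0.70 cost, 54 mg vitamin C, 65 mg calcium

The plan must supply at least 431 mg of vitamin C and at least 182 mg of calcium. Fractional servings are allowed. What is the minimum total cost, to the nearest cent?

$3.34

Compare the cost at each extreme point of the feasible region.
strawberries only: max(431/108, 182/25) = 7.28 servings → $5.10.
orange only: max(431/54, 182/65) = 7.981 servings → $5.59.
strawberries + orange with both tight: 3.208 servings and 1.566 servings → $3.34.
The minimum over all feasible corners is $3.34.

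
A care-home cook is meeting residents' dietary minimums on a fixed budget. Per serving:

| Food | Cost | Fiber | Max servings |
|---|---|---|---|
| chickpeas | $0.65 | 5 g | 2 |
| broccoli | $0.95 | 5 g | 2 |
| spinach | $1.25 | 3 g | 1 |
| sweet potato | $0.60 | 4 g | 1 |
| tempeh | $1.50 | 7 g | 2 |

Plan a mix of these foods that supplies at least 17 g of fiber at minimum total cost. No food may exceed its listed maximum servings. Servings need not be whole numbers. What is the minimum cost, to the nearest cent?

$2.47

Cost per g of fiber: chickpeas $0.1300, sweet potato $0.1500, broccoli $0.1900, tempeh $0.2143, spinach $0.4167.
Take 2 servings of chickpeas: +10.0 g fiber for $1.30 (total $1.30, still need 7.0 g).
Take 1 serving of sweet potato: +4.0 g fiber for $0.60 (total $1.90, still need 3.0 g).
Take 0.6 servings of broccoli: +3.0 g fiber for $0.57 (total $2.47, still need 0.0 g).
Greedy by cheapest-per-g is optimal for a single linear constraint, so the minimum cost is $2.47.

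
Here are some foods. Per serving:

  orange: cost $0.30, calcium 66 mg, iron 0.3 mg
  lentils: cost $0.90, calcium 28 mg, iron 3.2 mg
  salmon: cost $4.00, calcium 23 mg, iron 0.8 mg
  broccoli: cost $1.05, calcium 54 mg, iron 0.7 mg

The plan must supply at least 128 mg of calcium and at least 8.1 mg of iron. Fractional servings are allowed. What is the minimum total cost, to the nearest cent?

$2.47

Minimising a linear cost over {calcium ≥ 128, iron ≥ 8.1, servings ≥ 0} — the optimum is at a vertex, using one or two foods.
orange only: max(128/66, 8.1/0.3) = 27 servings → $8.10.
lentils only: max(128/28, 8.1/3.2) = 4.571 servings → $4.11.
salmon only: max(128/23, 8.1/0.8) = 10.12 servings → $40.50.
broccoli only: max(128/54, 8.1/0.7) = 11.57 servings → $12.15.
orange + lentils with both tight: 0.9014 servings and 2.447 servings → $2.47.
orange + salmon: the both-tight solution has a negative serving — not a feasible corner.
orange + broccoli: the both-tight solution has a negative serving — not a feasible corner.
lentils + salmon with both tight: 1.639 servings and 3.57 servings → $15.76.
lentils + broccoli with both tight: 2.27 servings and 1.193 servings → $3.30.
salmon + broccoli: intersection lies outside the first quadrant.
Cheapest feasible corner: $2.47.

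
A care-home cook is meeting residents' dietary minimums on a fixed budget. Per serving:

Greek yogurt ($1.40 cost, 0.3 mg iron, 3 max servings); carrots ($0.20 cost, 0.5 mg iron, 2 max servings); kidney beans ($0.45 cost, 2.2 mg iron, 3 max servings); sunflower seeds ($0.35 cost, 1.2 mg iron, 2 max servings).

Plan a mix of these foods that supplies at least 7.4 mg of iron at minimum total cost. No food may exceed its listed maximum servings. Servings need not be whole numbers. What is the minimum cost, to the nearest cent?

Cost per mg of iron: kidney beans $0.2045, sunflower seeds $0.2917, carrots $0.4000, Greek yogurt $4.6667.
Take 3 servings of kidney beans: +6.6 mg iron for $1.35 (total $1.35, still need 0.8 mg).
Take 0.6667 servings of sunflower seeds: +0.8 mg iron for $0.23 (total $1.58, still need 0.0 mg).
Filling from the cheapest source first is optimal under one linear minimum: $1.58.

$1.58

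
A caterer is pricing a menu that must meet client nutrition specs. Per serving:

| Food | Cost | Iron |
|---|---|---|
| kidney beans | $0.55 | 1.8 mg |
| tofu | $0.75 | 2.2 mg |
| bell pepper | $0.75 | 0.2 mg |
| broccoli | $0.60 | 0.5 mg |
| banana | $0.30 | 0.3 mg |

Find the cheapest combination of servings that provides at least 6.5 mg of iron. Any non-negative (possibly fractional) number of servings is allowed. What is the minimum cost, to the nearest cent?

Cost per mg of iron: kidney beans $0.3056, tofu $0.3409, banana $1.0000, broccoli $1.2000, bell pepper $3.7500.
With no serving limits, use only kidney beans: 6.5 mg / 1.8 mg = 3.611 servings × $0.55 = $1.99.

$1.99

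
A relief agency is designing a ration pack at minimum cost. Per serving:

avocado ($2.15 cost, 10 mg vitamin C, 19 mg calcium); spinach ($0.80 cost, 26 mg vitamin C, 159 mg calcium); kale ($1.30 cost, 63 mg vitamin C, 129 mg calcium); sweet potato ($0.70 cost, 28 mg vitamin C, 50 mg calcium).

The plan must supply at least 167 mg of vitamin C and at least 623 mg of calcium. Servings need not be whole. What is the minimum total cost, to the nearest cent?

avocado only: max(167/10, 623/19) = 32.79 servings → $70.50.
spinach only: max(167/26, 623/159) = 6.423 servings → $5.14.
kale only: max(167/63, 623/129) = 4.829 servings → $6.28.
sweet potato only: max(167/28, 623/50) = 12.46 servings → $8.72.
avocado + spinach with both tight: 9.448 servings and 2.789 servings → $22.54.
avocado + kale: intersection lies outside the first quadrant.
avocado + sweet potato: intersection lies outside the first quadrant.
spinach + kale with both tight: 2.657 servings and 1.554 servings → $4.15.
spinach + sweet potato with both tight: 2.885 servings and 3.285 servings → $4.61.
kale + sweet potato with both targets exact would need a negative amount; discard.
The minimum over all feasible corners is $4.15.

$4.15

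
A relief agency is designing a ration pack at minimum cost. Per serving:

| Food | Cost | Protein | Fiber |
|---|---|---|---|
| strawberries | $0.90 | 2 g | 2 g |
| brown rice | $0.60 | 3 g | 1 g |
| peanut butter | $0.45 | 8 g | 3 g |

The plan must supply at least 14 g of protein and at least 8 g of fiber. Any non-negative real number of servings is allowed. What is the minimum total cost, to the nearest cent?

For a min-cost LP with two ≥-constraints, a basic feasible solution has at most two positive variables.
strawberries only: max(14/2, 8/2) = 7 servings → $6.30.
brown rice only: max(14/3, 8/1) = 8 servings → $4.80.
peanut butter only: max(14/8, 8/3) = 2.667 servings → $1.20.
strawberries + brown rice with both tight: 2.5 servings and 3 servings → $4.05.
strawberries + peanut butter with both tight: 2.2 servings and 1.2 servings → $2.52.
brown rice + peanut butter: the both-tight solution has a negative serving — not a feasible corner.
Cheapest feasible corner: $1.20.

$1.20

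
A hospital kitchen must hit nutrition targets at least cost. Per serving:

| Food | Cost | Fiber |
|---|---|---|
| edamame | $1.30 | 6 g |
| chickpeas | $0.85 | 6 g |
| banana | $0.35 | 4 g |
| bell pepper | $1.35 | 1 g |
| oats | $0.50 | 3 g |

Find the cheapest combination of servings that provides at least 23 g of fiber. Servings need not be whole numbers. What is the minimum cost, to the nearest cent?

Cost per g of fiber: banana $0.0875, chickpeas $0.1417, oats $0.1667, edamame $0.2167, bell pepper $1.3500.
With no serving limits, use only banana: 23 g / 4 g = 5.75 servings × $0.35 = $2.01.

$2.01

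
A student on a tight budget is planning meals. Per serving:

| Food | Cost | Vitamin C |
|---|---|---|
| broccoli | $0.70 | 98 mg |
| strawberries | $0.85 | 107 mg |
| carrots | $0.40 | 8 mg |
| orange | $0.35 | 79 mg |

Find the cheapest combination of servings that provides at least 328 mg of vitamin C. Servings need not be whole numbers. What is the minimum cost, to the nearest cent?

$1.45

Cost per mg of vitamin C: orange $0.0044, broccoli $0.0071, strawberries $0.0079, carrots $0.0500.
With no serving limits, use only orange: 328 mg / 79 mg = 4.152 servings × $0.35 = $1.45.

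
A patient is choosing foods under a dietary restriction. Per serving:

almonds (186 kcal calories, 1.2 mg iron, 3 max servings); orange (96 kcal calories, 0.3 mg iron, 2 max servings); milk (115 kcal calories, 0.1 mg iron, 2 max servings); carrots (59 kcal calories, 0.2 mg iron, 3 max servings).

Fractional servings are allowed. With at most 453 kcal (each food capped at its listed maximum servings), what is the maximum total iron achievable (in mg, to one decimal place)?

2.9 mg

Iron per kcal: almonds 0.006452, carrots 0.00339, orange 0.003125, milk 0.0008696.
Take 2.435 servings of almonds: uses 453 kcal, +2.9 mg iron (running total 2.9 mg).
Filling greedily by iron-per-kcal is optimal for one linear limit, giving 2.9 mg.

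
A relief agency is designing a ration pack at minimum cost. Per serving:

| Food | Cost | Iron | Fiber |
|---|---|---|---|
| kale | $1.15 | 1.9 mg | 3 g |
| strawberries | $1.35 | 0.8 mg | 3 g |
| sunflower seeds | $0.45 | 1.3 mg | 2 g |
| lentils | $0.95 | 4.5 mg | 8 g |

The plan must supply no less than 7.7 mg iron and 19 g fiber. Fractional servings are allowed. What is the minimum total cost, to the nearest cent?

$2.26

Compare the cost at each extreme point of the feasible region.
kale only: max(7.7/1.9, 19/3) = 6.333 servings → $7.28.
strawberries only: max(7.7/0.8, 19/3) = 9.625 servings → $12.99.
sunflower seeds only: max(7.7/1.3, 19/2) = 9.5 servings → $4.28.
lentils only: max(7.7/4.5, 19/8) = 2.375 servings → $2.26.
kale + strawberries with both tight: 2.394 servings and 3.939 servings → $8.07.
kale + sunflower seeds: intersection lies outside the first quadrant.
kale + lentils: intersection lies outside the first quadrant.
strawberries + sunflower seeds with both tight: 4.043 servings and 3.435 servings → $7.00.
strawberries + lentils with both tight: 3.366 servings and 1.113 servings → $5.60.
sunflower seeds + lentils: the both-tight solution has a negative serving — not a feasible corner.
So the least-cost plan costs $2.26.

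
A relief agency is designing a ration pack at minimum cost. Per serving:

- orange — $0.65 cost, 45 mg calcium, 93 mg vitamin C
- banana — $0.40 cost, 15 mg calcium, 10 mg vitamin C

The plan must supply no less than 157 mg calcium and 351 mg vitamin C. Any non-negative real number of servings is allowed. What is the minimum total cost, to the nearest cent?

$2.45

Two binding constraints pin down two serving amounts, so the optimal mix uses at most two foods. The candidates are each food alone (scaled to the tighter of calcium/vitamin C) and each pair with both constraints tight.
orange only: max(157/45, 351/93) = 3.774 servings → $2.45.
banana only: max(157/15, 351/10) = 35.1 servings → $14.04.
orange + banana: the both-tight solution has a negative serving — not a feasible corner.
Cheapest feasible corner: $2.45.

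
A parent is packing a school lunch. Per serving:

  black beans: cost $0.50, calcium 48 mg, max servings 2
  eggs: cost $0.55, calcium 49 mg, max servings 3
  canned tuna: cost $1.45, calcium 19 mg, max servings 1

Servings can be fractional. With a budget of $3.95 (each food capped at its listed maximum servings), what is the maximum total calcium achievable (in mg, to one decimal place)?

260.0 mg

Calcium per dollar: black beans 96, eggs 89.09, canned tuna 13.1.
Take 2 servings of black beans: spends $1.00, +96.0 mg calcium (running total 96.0 mg).
Take 3 servings of eggs: spends $1.65, +147.0 mg calcium (running total 243.0 mg).
Take 0.8966 servings of canned tuna: spends $1.30, +17.0 mg calcium (running total 260.0 mg).
Filling greedily by calcium-per-dollar is optimal for one linear limit, giving 260.0 mg.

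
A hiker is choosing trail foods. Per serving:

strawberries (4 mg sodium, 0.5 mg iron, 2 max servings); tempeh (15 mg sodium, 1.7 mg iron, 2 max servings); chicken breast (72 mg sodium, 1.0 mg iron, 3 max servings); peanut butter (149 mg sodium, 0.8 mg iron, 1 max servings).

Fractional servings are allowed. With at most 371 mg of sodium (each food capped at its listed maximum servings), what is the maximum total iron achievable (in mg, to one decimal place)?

8.0 mg

Iron per mg sodium: strawberries 0.125, tempeh 0.1133, chicken breast 0.01389, peanut butter 0.005369.
Take 2 servings of strawberries: uses 8 mg sodium, +1.0 mg iron (running total 1.0 mg).
Take 2 servings of tempeh: uses 30 mg sodium, +3.4 mg iron (running total 4.4 mg).
Take 3 servings of chicken breast: uses 216 mg sodium, +3.0 mg iron (running total 7.4 mg).
Take 0.7852 servings of peanut butter: uses 117 mg sodium, +0.6 mg iron (running total 8.0 mg).
Greedy by best ratio exhausts the sodium allowance optimally: 8.0 mg.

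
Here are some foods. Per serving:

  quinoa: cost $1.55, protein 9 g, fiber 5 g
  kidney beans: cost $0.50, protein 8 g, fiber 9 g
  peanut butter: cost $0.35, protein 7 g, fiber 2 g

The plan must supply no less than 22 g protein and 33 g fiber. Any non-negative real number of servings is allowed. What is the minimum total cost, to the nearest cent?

quinoa only: max(22/9, 33/5) = 6.6 servings → $10.23.
kidney beans only: max(22/8, 33/9) = 3.667 servings → $1.83.
peanut butter only: max(22/7, 33/2) = 16.5 servings → $5.78.
quinoa + kidney beans with both targets exact would need a negative amount; discard.
quinoa + peanut butter: the both-tight solution has a negative serving — not a feasible corner.
kidney beans + peanut butter: intersection lies outside the first quadrant.
Cheapest feasible corner: $1.83.

$1.83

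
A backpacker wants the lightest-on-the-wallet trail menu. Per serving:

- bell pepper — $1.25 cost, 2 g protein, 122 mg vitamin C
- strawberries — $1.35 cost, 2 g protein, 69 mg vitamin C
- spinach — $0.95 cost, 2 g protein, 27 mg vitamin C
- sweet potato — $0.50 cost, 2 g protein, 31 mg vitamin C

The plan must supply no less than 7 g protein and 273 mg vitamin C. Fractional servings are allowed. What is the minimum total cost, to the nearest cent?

$3.11

An LP optimum is at a vertex; with two nutrient constraints at most two foods are used. Check each candidate.
bell pepper only: max(7/2, 273/122) = 3.5 servings → $4.38.
strawberries only: max(7/2, 273/69) = 3.957 servings → $5.34.
spinach only: max(7/2, 273/27) = 10.11 servings → $9.61.
sweet potato only: max(7/2, 273/31) = 8.806 servings → $4.40.
bell pepper + strawberries with both tight: 0.5943 servings and 2.906 servings → $4.67.
bell pepper + spinach with both tight: 1.879 servings and 1.621 servings → $3.89.
bell pepper + sweet potato with both tight: 1.808 servings and 1.692 servings → $3.11.
strawberries + spinach with both targets exact would need a negative amount; discard.
strawberries + sweet potato with both targets exact would need a negative amount; discard.
spinach + sweet potato with both targets exact would need a negative amount; discard.
Cheapest feasible corner: $3.11.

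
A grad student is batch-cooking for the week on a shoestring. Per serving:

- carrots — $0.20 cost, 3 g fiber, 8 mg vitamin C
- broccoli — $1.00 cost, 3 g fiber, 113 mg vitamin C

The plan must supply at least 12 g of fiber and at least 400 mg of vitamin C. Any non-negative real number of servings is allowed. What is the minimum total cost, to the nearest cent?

$3.60

The cheapest plan sits at a corner of the feasible region — with two constraints it uses at most two foods.
carrots only: max(12/3, 400/8) = 50 servings → $10.00.
broccoli only: max(12/3, 400/113) = 4 servings → $4.00.
carrots + broccoli with both tight: 0.4952 servings and 3.505 servings → $3.60.
The minimum over all feasible corners is $3.60.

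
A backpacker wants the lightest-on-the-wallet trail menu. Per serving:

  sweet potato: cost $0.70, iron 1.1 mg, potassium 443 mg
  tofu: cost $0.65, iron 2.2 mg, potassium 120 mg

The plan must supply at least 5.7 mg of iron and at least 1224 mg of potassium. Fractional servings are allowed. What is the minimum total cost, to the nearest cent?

For a min-cost LP with two ≥-constraints, a basic feasible solution has at most two positive variables.
sweet potato only: max(5.7/1.1, 1224/443) = 5.182 servings → $3.63.
tofu only: max(5.7/2.2, 1224/120) = 10.2 servings → $6.63.
sweet potato + tofu with both tight: 2.384 servings and 1.399 servings → $2.58.
The minimum over all feasible corners is $2.58.

$2.58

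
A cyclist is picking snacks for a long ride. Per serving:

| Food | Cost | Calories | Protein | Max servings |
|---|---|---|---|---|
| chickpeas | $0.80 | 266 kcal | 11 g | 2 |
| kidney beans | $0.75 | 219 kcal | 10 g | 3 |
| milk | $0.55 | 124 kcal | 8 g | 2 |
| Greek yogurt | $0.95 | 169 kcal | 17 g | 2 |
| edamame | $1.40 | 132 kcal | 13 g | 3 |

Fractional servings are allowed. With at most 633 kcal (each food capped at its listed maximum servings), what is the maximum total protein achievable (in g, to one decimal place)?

63.1 g

Protein per kcal: Greek yogurt 0.1006, edamame 0.09848, milk 0.06452, kidney beans 0.04566, chickpeas 0.04135.
Take 2 servings of Greek yogurt: uses 338 kcal, +34.0 g protein (running total 34.0 g).
Take 2.235 servings of edamame: uses 295 kcal, +29.1 g protein (running total 63.1 g).
Filling greedily by protein-per-kcal is optimal for one linear limit, giving 63.1 g.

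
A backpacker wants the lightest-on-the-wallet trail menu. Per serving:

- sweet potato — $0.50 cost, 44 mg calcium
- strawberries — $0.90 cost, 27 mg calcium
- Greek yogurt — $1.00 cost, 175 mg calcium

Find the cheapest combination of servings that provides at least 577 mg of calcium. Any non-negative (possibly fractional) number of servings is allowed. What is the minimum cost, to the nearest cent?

$3.30

Cost per mg of calcium: Greek yogurt $0.0057, sweet potato $0.0114, strawberries $0.0333.
With no serving limits, use only Greek yogurt: 577 mg / 175 mg = 3.297 servings × $1.00 = $3.30.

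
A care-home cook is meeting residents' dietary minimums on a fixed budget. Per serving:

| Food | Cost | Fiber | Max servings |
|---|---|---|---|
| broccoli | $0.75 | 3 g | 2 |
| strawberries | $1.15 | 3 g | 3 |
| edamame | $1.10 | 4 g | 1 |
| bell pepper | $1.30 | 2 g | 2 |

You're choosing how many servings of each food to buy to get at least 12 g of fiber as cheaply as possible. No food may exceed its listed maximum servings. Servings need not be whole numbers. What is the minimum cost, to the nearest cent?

$3.37

Cost per g of fiber: broccoli $0.2500, edamame $0.2750, strawberries $0.3833, bell pepper $0.6500.
Take 2 servings of broccoli: +6.0 g fiber for $1.50 (total $1.50, still need 6.0 g).
Take 1 serving of edamame: +4.0 g fiber for $1.10 (total $2.60, still need 2.0 g).
Take 0.6667 servings of strawberries: +2.0 g fiber for $0.77 (total $3.37, still need 0.0 g).
Greedy by cheapest-per-g is optimal for a single linear constraint, so the minimum cost is $3.37.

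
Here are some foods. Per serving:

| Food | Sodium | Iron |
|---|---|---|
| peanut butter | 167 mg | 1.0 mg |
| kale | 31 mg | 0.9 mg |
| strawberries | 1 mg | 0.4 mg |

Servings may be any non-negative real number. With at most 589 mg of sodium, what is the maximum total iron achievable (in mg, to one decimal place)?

Iron per mg sodium: strawberries 0.4, kale 0.02903, peanut butter 0.005988.
With no serving limits, spend the whole sodium allowance on strawberries: 589 mg / 1 mg × 0.4 mg = 235.6 mg.

235.6 mg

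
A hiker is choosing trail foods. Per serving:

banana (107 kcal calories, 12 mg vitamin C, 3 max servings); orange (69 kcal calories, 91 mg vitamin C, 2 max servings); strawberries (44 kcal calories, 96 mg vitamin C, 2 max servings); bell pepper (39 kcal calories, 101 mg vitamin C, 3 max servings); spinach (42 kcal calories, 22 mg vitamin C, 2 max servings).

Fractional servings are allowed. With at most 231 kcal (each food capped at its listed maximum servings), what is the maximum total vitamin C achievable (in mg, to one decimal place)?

529.3 mg

Vitamin C per kcal: bell pepper 2.59, strawberries 2.182, orange 1.319, spinach 0.5238, banana 0.1121.
Take 3 servings of bell pepper: uses 117 kcal, +303.0 mg vitamin C (running total 303.0 mg).
Take 2 servings of strawberries: uses 88 kcal, +192.0 mg vitamin C (running total 495.0 mg).
Take 0.3768 servings of orange: uses 26 kcal, +34.3 mg vitamin C (running total 529.3 mg).
Greedy by best ratio exhausts the calories allowance optimally: 529.3 mg.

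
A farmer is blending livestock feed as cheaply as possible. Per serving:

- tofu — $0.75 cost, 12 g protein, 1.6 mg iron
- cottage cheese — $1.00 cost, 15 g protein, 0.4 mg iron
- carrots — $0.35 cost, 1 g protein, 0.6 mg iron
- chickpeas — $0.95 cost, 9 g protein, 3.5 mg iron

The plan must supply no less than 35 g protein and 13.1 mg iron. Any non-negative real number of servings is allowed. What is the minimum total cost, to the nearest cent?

The cheapest plan sits at a corner of the feasible region — with two constraints it uses at most two foods.
tofu only: max(35/12, 13.1/1.6) = 8.188 servings → $6.14.
cottage cheese only: max(35/15, 13.1/0.4) = 32.75 servings → $32.75.
carrots only: max(35/1, 13.1/0.6) = 35 servings → $12.25.
chickpeas only: max(35/9, 13.1/3.5) = 3.889 servings → $3.69.
tofu + cottage cheese: the both-tight solution has a negative serving — not a feasible corner.
tofu + carrots with both tight: 1.411 servings and 18.07 servings → $7.38.
tofu + chickpeas with both tight: 0.1667 servings and 3.667 servings → $3.61.
cottage cheese + carrots with both tight: 0.9186 servings and 21.22 servings → $8.35.
cottage cheese + chickpeas with both tight: 0.09407 servings and 3.732 servings → $3.64.
carrots + chickpeas: the both-tight solution has a negative serving — not a feasible corner.
The minimum over all feasible corners is $3.61.

$3.61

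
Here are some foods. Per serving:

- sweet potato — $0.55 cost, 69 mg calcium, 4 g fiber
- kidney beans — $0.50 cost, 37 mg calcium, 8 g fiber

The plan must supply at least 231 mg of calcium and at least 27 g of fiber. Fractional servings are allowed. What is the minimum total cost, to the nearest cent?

Compare the cost at each extreme point of the feasible region.
sweet potato only: max(231/69, 27/4) = 6.75 servings → $3.71.
kidney beans only: max(231/37, 27/8) = 6.243 servings → $3.12.
sweet potato + kidney beans with both tight: 2.101 servings and 2.324 servings → $2.32.
Cheapest feasible corner: $2.32.

$2.32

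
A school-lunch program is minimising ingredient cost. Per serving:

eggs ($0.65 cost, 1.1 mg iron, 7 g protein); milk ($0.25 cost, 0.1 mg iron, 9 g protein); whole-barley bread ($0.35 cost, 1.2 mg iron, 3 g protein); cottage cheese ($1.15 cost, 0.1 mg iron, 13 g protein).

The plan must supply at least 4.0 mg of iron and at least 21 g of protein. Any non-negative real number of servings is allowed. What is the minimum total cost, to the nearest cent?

$1.44

A basic optimal solution has at most two foods positive. Try each food alone and each pair with both targets met exactly.
eggs only: max(4.0/1.1, 21/7) = 3.636 servings → $2.36.
milk only: max(4.0/0.1, 21/9) = 40 servings → $10.00.
whole-barley bread only: max(4.0/1.2, 21/3) = 7 servings → $2.45.
cottage cheese only: max(4.0/0.1, 21/13) = 40 servings → $46.00.
eggs + milk with both targets exact would need a negative amount; discard.
eggs + whole-barley bread with both tight: 2.588 servings and 0.9608 servings → $2.02.
eggs + cottage cheese: intersection lies outside the first quadrant.
milk + whole-barley bread with both tight: 1.257 servings and 3.229 servings → $1.44.
milk + cottage cheese with both targets exact would need a negative amount; discard.
whole-barley bread + cottage cheese with both tight: 3.261 servings and 0.8627 servings → $2.13.
Cheapest feasible corner: $1.44.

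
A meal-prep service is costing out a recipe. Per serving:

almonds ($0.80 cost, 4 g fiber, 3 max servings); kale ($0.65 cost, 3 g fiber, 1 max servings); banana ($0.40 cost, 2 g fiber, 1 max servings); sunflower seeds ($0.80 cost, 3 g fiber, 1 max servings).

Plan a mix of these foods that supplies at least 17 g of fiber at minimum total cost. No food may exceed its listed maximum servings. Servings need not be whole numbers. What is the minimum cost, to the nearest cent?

$3.45

Cost per g of fiber: almonds $0.2000, banana $0.2000, kale $0.2167, sunflower seeds $0.2667.
Take 3 servings of almonds: +12.0 g fiber for $2.40 (total $2.40, still need 5.0 g).
Take 1 serving of banana: +2.0 g fiber for $0.40 (total $2.80, still need 3.0 g).
Take 1 serving of kale: +3.0 g fiber for $0.65 (total $3.45, still need 0.0 g).
Filling from the cheapest source first is optimal under one linear minimum: $3.45.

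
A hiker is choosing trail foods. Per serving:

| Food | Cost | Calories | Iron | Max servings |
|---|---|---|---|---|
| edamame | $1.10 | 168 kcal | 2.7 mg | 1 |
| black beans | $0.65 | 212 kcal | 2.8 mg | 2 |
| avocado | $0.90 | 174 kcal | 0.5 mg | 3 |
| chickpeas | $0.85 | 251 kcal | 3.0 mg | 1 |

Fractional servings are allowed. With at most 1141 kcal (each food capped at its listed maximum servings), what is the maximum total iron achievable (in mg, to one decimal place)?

12.2 mg

Iron per kcal: edamame 0.01607, black beans 0.01321, chickpeas 0.01195, avocado 0.002874.
Take 1 serving of edamame: uses 168 kcal, +2.7 mg iron (running total 2.7 mg).
Take 2 servings of black beans: uses 424 kcal, +5.6 mg iron (running total 8.3 mg).
Take 1 serving of chickpeas: uses 251 kcal, +3.0 mg iron (running total 11.3 mg).
Take 1.713 servings of avocado: uses 298 kcal, +0.9 mg iron (running total 12.2 mg).
Greedy by best ratio exhausts the calories allowance optimally: 12.2 mg.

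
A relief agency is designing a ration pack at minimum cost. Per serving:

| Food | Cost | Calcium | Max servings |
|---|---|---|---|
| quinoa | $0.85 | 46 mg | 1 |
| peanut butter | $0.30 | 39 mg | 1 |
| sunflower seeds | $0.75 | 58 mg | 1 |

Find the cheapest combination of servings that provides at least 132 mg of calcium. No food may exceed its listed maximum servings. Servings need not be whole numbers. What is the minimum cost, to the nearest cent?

$1.70

Cost per mg of calcium: peanut butter $0.0077, sunflower seeds $0.0129, quinoa $0.0185.
Take 1 serving of peanut butter: +39.0 mg calcium for $0.30 (total $0.30, still need 93.0 mg).
Take 1 serving of sunflower seeds: +58.0 mg calcium for $0.75 (total $1.05, still need 35.0 mg).
Take 0.7609 servings of quinoa: +35.0 mg calcium for $0.65 (total $1.70, still need 0.0 mg).
Filling from the cheapest source first is optimal under one linear minimum: $1.70.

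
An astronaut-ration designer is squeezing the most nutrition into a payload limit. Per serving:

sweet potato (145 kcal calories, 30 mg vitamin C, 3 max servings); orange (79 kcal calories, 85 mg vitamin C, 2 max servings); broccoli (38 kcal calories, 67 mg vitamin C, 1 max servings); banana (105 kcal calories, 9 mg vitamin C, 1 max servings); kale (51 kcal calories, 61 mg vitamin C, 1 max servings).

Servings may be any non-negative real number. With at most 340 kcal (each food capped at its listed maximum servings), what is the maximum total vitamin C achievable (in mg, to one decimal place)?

317.2 mg

Vitamin C per kcal: broccoli 1.763, kale 1.196, orange 1.076, sweet potato 0.2069, banana 0.08571.
Take 1 serving of broccoli: uses 38 kcal, +67.0 mg vitamin C (running total 67.0 mg).
Take 1 serving of kale: uses 51 kcal, +61.0 mg vitamin C (running total 128.0 mg).
Take 2 servings of orange: uses 158 kcal, +170.0 mg vitamin C (running total 298.0 mg).
Take 0.6414 servings of sweet potato: uses 93 kcal, +19.2 mg vitamin C (running total 317.2 mg).
Greedy by best ratio exhausts the calories allowance optimally: 317.2 mg.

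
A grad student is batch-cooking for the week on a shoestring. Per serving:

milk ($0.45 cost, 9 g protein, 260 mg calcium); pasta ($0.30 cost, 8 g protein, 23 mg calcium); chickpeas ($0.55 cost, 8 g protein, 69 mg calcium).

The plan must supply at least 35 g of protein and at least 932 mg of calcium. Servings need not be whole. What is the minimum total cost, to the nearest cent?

milk only: max(35/9, 932/260) = 3.889 servings → $1.75.
pasta only: max(35/8, 932/23) = 40.52 servings → $12.16.
chickpeas only: max(35/8, 932/69) = 13.51 servings → $7.43.
milk + pasta with both tight: 3.551 servings and 0.3801 servings → $1.71.
milk + chickpeas with both tight: 3.455 servings and 0.488 servings → $1.82.
pasta + chickpeas: intersection lies outside the first quadrant.
So the least-cost plan costs $1.71.

$1.71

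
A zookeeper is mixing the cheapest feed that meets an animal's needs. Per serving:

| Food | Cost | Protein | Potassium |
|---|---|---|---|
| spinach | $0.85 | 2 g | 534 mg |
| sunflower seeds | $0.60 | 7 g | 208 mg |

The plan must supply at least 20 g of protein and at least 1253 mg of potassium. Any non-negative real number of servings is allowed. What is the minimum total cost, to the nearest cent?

$2.66

Compare the cost at each extreme point of the feasible region.
spinach only: max(20/2, 1253/534) = 10 servings → $8.50.
sunflower seeds only: max(20/7, 1253/208) = 6.024 servings → $3.61.
spinach + sunflower seeds with both tight: 1.388 servings and 2.461 servings → $2.66.
Cheapest feasible corner: $2.66.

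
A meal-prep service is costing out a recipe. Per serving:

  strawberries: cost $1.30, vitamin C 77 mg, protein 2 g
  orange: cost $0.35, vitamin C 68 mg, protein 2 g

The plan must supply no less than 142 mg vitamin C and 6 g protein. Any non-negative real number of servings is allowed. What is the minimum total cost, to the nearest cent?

For a min-cost LP with two ≥-constraints, a basic feasible solution has at most two positive variables.
strawberries only: max(142/77, 6/2) = 3 servings → $3.90.
orange only: max(142/68, 6/2) = 3 servings → $1.05.
strawberries + orange: the both-tight solution has a negative serving — not a feasible corner.
Cheapest feasible corner: $1.05.

$1.05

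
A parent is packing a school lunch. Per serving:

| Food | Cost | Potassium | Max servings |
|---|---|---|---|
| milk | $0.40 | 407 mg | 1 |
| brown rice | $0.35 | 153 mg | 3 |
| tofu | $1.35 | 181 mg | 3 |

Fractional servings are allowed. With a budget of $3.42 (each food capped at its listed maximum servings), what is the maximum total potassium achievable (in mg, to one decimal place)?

1130.1 mg

Potassium per dollar: milk 1018, brown rice 437.1, tofu 134.1.
Take 1 serving of milk: spends $0.40, +407.0 mg potassium (running total 407.0 mg).
Take 3 servings of brown rice: spends $1.05, +459.0 mg potassium (running total 866.0 mg).
Take 1.459 servings of tofu: spends $1.97, +264.1 mg potassium (running total 1130.1 mg).
Greedy by best ratio exhausts the cost allowance optimally: 1130.1 mg.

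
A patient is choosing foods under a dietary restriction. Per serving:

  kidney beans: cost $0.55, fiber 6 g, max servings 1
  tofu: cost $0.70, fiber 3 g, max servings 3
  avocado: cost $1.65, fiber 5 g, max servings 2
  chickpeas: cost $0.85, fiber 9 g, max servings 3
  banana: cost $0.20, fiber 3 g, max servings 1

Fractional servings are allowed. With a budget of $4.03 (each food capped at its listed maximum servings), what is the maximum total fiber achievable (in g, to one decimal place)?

Fiber per dollar: banana 15, kidney beans 10.91, chickpeas 10.59, tofu 4.286, avocado 3.03.
Take 1 serving of banana: spends $0.20, +3.0 g fiber (running total 3.0 g).
Take 1 serving of kidney beans: spends $0.55, +6.0 g fiber (running total 9.0 g).
Take 3 servings of chickpeas: spends $2.55, +27.0 g fiber (running total 36.0 g).
Take 1.043 servings of tofu: spends $0.73, +3.1 g fiber (running total 39.1 g).
Filling greedily by fiber-per-dollar is optimal for one linear limit, giving 39.1 g.

39.1 g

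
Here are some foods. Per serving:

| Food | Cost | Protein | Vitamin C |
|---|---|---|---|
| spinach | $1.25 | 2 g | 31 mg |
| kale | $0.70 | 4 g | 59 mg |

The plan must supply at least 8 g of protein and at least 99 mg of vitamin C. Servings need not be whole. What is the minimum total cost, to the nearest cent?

$1.40

An LP optimum is at a vertex; with two nutrient constraints at most two foods are used. Check each candidate.
spinach only: max(8/2, 99/31) = 4 servings → $5.00.
kale only: max(8/4, 99/59) = 2 servings → $1.40.
spinach + kale with both targets exact would need a negative amount; discard.
The minimum over all feasible corners is $1.40.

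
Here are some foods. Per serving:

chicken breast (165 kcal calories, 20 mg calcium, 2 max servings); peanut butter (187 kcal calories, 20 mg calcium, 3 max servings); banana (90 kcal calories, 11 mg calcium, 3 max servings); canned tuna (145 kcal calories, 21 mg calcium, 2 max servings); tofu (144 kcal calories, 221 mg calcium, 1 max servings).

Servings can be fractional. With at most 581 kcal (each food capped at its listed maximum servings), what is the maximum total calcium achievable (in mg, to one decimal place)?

281.0 mg

Calcium per kcal: tofu 1.535, canned tuna 0.1448, banana 0.1222, chicken breast 0.1212, peanut butter 0.107.
Take 1 serving of tofu: uses 144 kcal, +221.0 mg calcium (running total 221.0 mg).
Take 2 servings of canned tuna: uses 290 kcal, +42.0 mg calcium (running total 263.0 mg).
Take 1.633 servings of banana: uses 147 kcal, +18.0 mg calcium (running total 281.0 mg).
Greedy by best ratio exhausts the calories allowance optimally: 281.0 mg.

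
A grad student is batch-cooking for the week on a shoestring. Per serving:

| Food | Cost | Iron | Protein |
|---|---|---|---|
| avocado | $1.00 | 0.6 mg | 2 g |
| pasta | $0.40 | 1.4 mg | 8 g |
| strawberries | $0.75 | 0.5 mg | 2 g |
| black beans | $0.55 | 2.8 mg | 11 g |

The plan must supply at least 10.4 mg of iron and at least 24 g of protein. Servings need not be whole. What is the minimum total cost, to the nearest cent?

$2.04

Check every corner: each single food scaled to meet both minima, and each pair solved so both constraints bind.
avocado only: max(10.4/0.6, 24/2) = 17.33 servings → $17.33.
pasta only: max(10.4/1.4, 24/8) = 7.429 servings → $2.97.
strawberries only: max(10.4/0.5, 24/2) = 20.8 servings → $15.60.
black beans only: max(10.4/2.8, 24/11) = 3.714 servings → $2.04.
avocado + pasta: intersection lies outside the first quadrant.
avocado + strawberries: intersection lies outside the first quadrant.
avocado + black beans: the both-tight solution has a negative serving — not a feasible corner.
pasta + strawberries: the both-tight solution has a negative serving — not a feasible corner.
pasta + black beans: the both-tight solution has a negative serving — not a feasible corner.
strawberries + black beans: the both-tight solution has a negative serving — not a feasible corner.
So the least-cost plan costs $2.04.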